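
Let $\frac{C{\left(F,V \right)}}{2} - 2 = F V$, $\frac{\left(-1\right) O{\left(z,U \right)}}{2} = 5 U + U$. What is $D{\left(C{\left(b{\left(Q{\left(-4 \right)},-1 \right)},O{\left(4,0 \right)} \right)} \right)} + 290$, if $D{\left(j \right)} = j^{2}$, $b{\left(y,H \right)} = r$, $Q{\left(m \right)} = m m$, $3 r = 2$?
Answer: $306$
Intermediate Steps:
$r = \frac{2}{3}$ ($r = \frac{1}{3} \cdot 2 = \frac{2}{3} \approx 0.66667$)
$Q{\left(m \right)} = m^{2}$
$b{\left(y,H \right)} = \frac{2}{3}$
$O{\left(z,U \right)} = - 12 U$ ($O{\left(z,U \right)} = - 2 \left(5 U + U\right) = - 2 \cdot 6 U = - 12 U$)
$C{\left(F,V \right)} = 4 + 2 F V$
$D{\left(C{\left(b{\left(Q{\left(-4 \right)},-1 \right)},O{\left(4,0 \right)} \right)} \right)} + 290 = \left(4 + 2 \cdot \frac{2}{3} \left(\left(-12\right) 0\right)\right)^{2} + 290 = \left(4 + 2 \cdot \frac{2}{3} \cdot 0\right)^{2} + 290 = \left(4 + 0\right)^{2} + 290 = 4^{2} + 290 = 16 + 290 = 306$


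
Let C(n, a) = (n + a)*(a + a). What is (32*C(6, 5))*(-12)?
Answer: -42240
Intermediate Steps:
C(n, a) = 2*a*(a + n) (C(n, a) = (a + n)*(2*a) = 2*a*(a + n))
(32*C(6, 5))*(-12) = (32*(2*5*(5 + 6)))*(-12) = (32*(2*5*11))*(-12) = (32*110)*(-12) = 3520*(-12) = -42240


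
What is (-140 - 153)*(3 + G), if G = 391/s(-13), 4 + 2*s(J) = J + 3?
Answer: 108410/7 ≈ 15487.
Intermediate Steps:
s(J) = -½ + J/2 (s(J) = -2 + (J + 3)/2 = -2 + (3 + J)/2 = -2 + (3/2 + J/2) = -½ + J/2)
G = -391/7 (G = 391/(-½ + (½)*(-13)) = 391/(-½ - 13/2) = 391/(-7) = 391*(-⅐) = -391/7 ≈ -55.857)
(-140 - 153)*(3 + G) = (-140 - 153)*(3 - 391/7) = -293*(-370/7) = 108410/7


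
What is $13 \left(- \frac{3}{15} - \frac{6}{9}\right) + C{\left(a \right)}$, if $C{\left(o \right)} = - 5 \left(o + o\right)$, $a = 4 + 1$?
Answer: $- \frac{919}{15} \approx -61.267$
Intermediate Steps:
$a = 5$
$C{\left(o \right)} = - 10 o$ ($C{\left(o \right)} = - 5 \cdot 2 o = - 10 o$)
$13 \left(- \frac{3}{15} - \frac{6}{9}\right) + C{\left(a \right)} = 13 \left(- \frac{3}{15} - \frac{6}{9}\right) - 50 = 13 \left(\left(-3\right) \frac{1}{15} - \frac{2}{3}\right) - 50 = 13 \left(- \frac{1}{5} - \frac{2}{3}\right) - 50 = 13 \left(- \frac{13}{15}\right) - 50 = - \frac{169}{15} - 50 = - \frac{919}{15}$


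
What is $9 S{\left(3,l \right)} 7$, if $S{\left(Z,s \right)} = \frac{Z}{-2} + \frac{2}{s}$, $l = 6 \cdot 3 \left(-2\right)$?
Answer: $-98$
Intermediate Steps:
$l = -36$ ($l = 18 \left(-2\right) = -36$)
$S{\left(Z,s \right)} = \frac{2}{s} - \frac{Z}{2}$ ($S{\left(Z,s \right)} = Z \left(- \frac{1}{2}\right) + \frac{2}{s} = - \frac{Z}{2} + \frac{2}{s} = \frac{2}{s} - \frac{Z}{2}$)
$9 S{\left(3,l \right)} 7 = 9 \left(\frac{2}{-36} - \frac{3}{2}\right) 7 = 9 \left(2 \left(- \frac{1}{36}\right) - \frac{3}{2}\right) 7 = 9 \left(- \frac{1}{18} - \frac{3}{2}\right) 7 = 9 \left(- \frac{14}{9}\right) 7 = \left(-14\right) 7 = -98$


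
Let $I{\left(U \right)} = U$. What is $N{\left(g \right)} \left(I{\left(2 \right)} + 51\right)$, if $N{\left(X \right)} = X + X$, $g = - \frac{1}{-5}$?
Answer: $\frac{106}{5} \approx 21.2$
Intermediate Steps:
$g = \frac{1}{5}$ ($g = \left(-1\right) \left(- \frac{1}{5}\right) = \frac{1}{5} \approx 0.2$)
$N{\left(X \right)} = 2 X$
$N{\left(g \right)} \left(I{\left(2 \right)} + 51\right) = 2 \cdot \frac{1}{5} \left(2 + 51\right) = \frac{2}{5} \cdot 53 = \frac{106}{5}$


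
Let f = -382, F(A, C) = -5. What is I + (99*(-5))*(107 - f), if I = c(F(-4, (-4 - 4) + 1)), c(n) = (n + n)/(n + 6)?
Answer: -242065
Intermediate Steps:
c(n) = 2*n/(6 + n) (c(n) = (2*n)/(6 + n) = 2*n/(6 + n))
I = -10 (I = 2*(-5)/(6 - 5) = 2*(-5)/1 = 2*(-5)*1 = -10)
I + (99*(-5))*(107 - f) = -10 + (99*(-5))*(107 - 1*(-382)) = -10 - 495*(107 + 382) = -10 - 495*489 = -10 - 242055 = -242065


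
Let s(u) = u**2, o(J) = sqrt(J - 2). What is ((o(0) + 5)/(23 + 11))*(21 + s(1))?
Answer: 55/17 + 11*I*sqrt(2)/17 ≈ 3.2353 + 0.91508*I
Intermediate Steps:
o(J) = sqrt(-2 + J)
((o(0) + 5)/(23 + 11))*(21 + s(1)) = ((sqrt(-2 + 0) + 5)/(23 + 11))*(21 + 1**2) = ((sqrt(-2) + 5)/34)*(21 + 1) = ((I*sqrt(2) + 5)*(1/34))*22 = ((5 + I*sqrt(2))*(1/34))*22 = (5/34 + I*sqrt(2)/34)*22 = 55/17 + 11*I*sqrt(2)/17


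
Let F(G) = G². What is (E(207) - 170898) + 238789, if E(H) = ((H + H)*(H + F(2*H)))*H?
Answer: 14706101785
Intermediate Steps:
E(H) = 2*H²*(H + 4*H²) (E(H) = ((H + H)*(H + (2*H)²))*H = ((2*H)*(H + 4*H²))*H = (2*H*(H + 4*H²))*H = 2*H²*(H + 4*H²))
(E(207) - 170898) + 238789 = (207³*(2 + 8*207) - 170898) + 238789 = (8869743*(2 + 1656) - 170898) + 238789 = (8869743*1658 - 170898) + 238789 = (14706033894 - 170898) + 238789 = 14705862996 + 238789 = 14706101785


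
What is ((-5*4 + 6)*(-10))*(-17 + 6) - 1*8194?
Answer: -9734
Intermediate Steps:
((-5*4 + 6)*(-10))*(-17 + 6) - 1*8194 = ((-20 + 6)*(-10))*(-11) - 8194 = -14*(-10)*(-11) - 8194 = 140*(-11) - 8194 = -1540 - 8194 = -9734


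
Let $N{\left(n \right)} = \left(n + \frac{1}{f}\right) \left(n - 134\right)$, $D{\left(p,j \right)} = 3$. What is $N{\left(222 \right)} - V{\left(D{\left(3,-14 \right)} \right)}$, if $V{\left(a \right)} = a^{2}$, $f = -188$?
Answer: $\frac{917747}{47} \approx 19527.0$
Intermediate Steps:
$N{\left(n \right)} = \left(-134 + n\right) \left(- \frac{1}{188} + n\right)$ ($N{\left(n \right)} = \left(n + \frac{1}{-188}\right) \left(n - 134\right) = \left(n - \frac{1}{188}\right) \left(-134 + n\right) = \left(- \frac{1}{188} + n\right) \left(-134 + n\right) = \left(-134 + n\right) \left(- \frac{1}{188} + n\right)$)
$N{\left(222 \right)} - V{\left(D{\left(3,-14 \right)} \right)} = \left(\frac{67}{94} - \frac{111}{94} + 222 \left(-134 + 222\right)\right) - 3^{2} = \left(\frac{67}{94} - \frac{111}{94} + 222 \cdot 88\right) - 9 = \left(\frac{67}{94} - \frac{111}{94} + 19536\right) - 9 = \frac{918170}{47} - 9 = \frac{917747}{47}$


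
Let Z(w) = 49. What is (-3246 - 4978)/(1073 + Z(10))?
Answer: -4112/561 ≈ -7.3298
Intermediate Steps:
(-3246 - 4978)/(1073 + Z(10)) = (-3246 - 4978)/(1073 + 49) = -8224/1122 = -8224*1/1122 = -4112/561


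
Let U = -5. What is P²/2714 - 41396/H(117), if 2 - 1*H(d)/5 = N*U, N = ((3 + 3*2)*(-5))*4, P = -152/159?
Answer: 710098083506/77017681665 ≈ 9.2199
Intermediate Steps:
P = -152/159 (P = -152*1/159 = -152/159 ≈ -0.95597)
N = -180 (N = ((3 + 6)*(-5))*4 = (9*(-5))*4 = -45*4 = -180)
H(d) = -4490 (H(d) = 10 - (-900)*(-5) = 10 - 5*900 = 10 - 4500 = -4490)
P²/2714 - 41396/H(117) = (-152/159)²/2714 - 41396/(-4490) = (23104/25281)*(1/2714) - 41396*(-1/4490) = 11552/34306317 + 20698/2245 = 710098083506/77017681665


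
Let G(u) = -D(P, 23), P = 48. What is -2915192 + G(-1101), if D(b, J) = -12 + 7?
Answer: -2915187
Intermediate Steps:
D(b, J) = -5
G(u) = 5 (G(u) = -1*(-5) = 5)
-2915192 + G(-1101) = -2915192 + 5 = -2915187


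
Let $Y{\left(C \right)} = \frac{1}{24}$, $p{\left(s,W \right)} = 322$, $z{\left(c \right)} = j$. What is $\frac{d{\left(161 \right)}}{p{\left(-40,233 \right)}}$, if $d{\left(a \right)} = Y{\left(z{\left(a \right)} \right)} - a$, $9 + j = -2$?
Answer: $- \frac{3863}{7728} \approx -0.49987$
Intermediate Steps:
$j = -11$ ($j = -9 - 2 = -11$)
$z{\left(c \right)} = -11$
$Y{\left(C \right)} = \frac{1}{24}$
$d{\left(a \right)} = \frac{1}{24} - a$
$\frac{d{\left(161 \right)}}{p{\left(-40,233 \right)}} = \frac{\frac{1}{24} - 161}{322} = \left(\frac{1}{24} - 161\right) \frac{1}{322} = \left(- \frac{3863}{24}\right) \frac{1}{322} = - \frac{3863}{7728}$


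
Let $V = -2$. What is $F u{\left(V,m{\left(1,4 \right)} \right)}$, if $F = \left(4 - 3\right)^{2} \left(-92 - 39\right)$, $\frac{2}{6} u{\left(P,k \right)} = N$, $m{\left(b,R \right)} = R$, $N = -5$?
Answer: $1965$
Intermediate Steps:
$u{\left(P,k \right)} = -15$ ($u{\left(P,k \right)} = 3 \left(-5\right) = -15$)
$F = -131$ ($F = 1^{2} \left(-131\right) = 1 \left(-131\right) = -131$)
$F u{\left(V,m{\left(1,4 \right)} \right)} = \left(-131\right) \left(-15\right) = 1965$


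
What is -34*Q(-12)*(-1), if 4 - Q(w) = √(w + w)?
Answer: 136 - 68*I*√6 ≈ 136.0 - 166.57*I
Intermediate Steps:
Q(w) = 4 - √2*√w (Q(w) = 4 - √(w + w) = 4 - √(2*w) = 4 - √2*√w)
-34*Q(-12)*(-1) = -34*(4 - √2*√(-12))*(-1) = -34*(4 - √2*2*I*√3)*(-1) = -34*(4 - 2*I*√6)*(-1) = (-136 + 68*I*√6)*(-1) = 136 - 68*I*√6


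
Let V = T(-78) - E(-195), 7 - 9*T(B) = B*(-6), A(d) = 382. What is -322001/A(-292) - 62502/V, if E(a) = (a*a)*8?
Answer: -881507898385/1046015702 ≈ -842.73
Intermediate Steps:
T(B) = 7/9 + 2*B/3 (T(B) = 7/9 - B*(-6)/9 = 7/9 - (-2)*B/3 = 7/9 + 2*B/3)
E(a) = 8*a² (E(a) = a²*8 = 8*a²)
V = -2738261/9 (V = (7/9 + (⅔)*(-78)) - 8*(-195)² = (7/9 - 52) - 8*38025 = -461/9 - 1*304200 = -461/9 - 304200 = -2738261/9 ≈ -3.0425e+5)
-322001/A(-292) - 62502/V = -322001/382 - 62502/(-2738261/9) = -322001*1/382 - 62502*(-9/2738261) = -322001/382 + 562518/2738261 = -881507898385/1046015702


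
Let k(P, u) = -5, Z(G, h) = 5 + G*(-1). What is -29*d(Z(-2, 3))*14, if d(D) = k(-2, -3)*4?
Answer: 8120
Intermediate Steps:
Z(G, h) = 5 - G
d(D) = -20 (d(D) = -5*4 = -20)
-29*d(Z(-2, 3))*14 = -29*(-20)*14 = 580*14 = 8120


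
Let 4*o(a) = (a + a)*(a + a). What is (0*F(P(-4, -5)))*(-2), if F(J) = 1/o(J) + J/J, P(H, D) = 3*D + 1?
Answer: 0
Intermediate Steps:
o(a) = a² (o(a) = ((a + a)*(a + a))/4 = ((2*a)*(2*a))/4 = (4*a²)/4 = a²)
P(H, D) = 1 + 3*D
F(J) = 1 + J⁻² (F(J) = 1/J² + J/J = 1/J² + 1 = J⁻² + 1 = 1 + J⁻²)
(0*F(P(-4, -5)))*(-2) = (0*(1 + (1 + 3*(-5))⁻²))*(-2) = (0*(1 + (1 - 15)⁻²))*(-2) = (0*(1 + (-14)⁻²))*(-2) = (0*(1 + 1/196))*(-2) = (0*(197/196))*(-2) = 0*(-2) = 0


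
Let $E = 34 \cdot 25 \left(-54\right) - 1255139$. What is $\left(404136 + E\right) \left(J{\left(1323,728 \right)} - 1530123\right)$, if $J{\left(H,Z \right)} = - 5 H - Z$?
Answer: $1378957867798$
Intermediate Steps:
$J{\left(H,Z \right)} = - Z - 5 H$
$E = -1301039$ ($E = 850 \left(-54\right) - 1255139 = -45900 - 1255139 = -1301039$)
$\left(404136 + E\right) \left(J{\left(1323,728 \right)} - 1530123\right) = \left(404136 - 1301039\right) \left(\left(\left(-1\right) 728 - 6615\right) - 1530123\right) = - 896903 \left(\left(-728 - 6615\right) - 1530123\right) = - 896903 \left(-7343 - 1530123\right) = \left(-896903\right) \left(-1537466\right) = 1378957867798$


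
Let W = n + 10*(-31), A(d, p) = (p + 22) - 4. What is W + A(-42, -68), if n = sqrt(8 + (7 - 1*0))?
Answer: -360 + sqrt(15) ≈ -356.13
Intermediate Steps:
n = sqrt(15) (n = sqrt(8 + (7 + 0)) = sqrt(8 + 7) = sqrt(15) ≈ 3.8730)
A(d, p) = 18 + p (A(d, p) = (22 + p) - 4 = 18 + p)
W = -310 + sqrt(15) (W = sqrt(15) + 10*(-31) = sqrt(15) - 310 = -310 + sqrt(15) ≈ -306.13)
W + A(-42, -68) = (-310 + sqrt(15)) + (18 - 68) = (-310 + sqrt(15)) - 50 = -360 + sqrt(15)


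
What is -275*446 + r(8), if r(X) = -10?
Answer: -122660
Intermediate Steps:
-275*446 + r(8) = -275*446 - 10 = -122650 - 10 = -122660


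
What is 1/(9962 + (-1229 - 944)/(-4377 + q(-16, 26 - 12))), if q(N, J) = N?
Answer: 4393/43765239 ≈ 0.00010038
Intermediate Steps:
1/(9962 + (-1229 - 944)/(-4377 + q(-16, 26 - 12))) = 1/(9962 + (-1229 - 944)/(-4377 - 16)) = 1/(9962 - 2173/(-4393)) = 1/(9962 - 2173*(-1/4393)) = 1/(9962 + 2173/4393) = 1/(43765239/4393) = 4393/43765239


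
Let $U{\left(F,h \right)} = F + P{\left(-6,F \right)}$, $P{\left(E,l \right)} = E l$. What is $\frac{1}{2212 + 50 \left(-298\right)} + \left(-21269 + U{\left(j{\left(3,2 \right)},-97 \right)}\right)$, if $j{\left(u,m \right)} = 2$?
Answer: $- \frac{269987953}{12688} \approx -21279.0$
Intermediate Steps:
$U{\left(F,h \right)} = - 5 F$ ($U{\left(F,h \right)} = F - 6 F = - 5 F$)
$\frac{1}{2212 + 50 \left(-298\right)} + \left(-21269 + U{\left(j{\left(3,2 \right)},-97 \right)}\right) = \frac{1}{2212 + 50 \left(-298\right)} - 21279 = \frac{1}{2212 - 14900} - 21279 = \frac{1}{-12688} - 21279 = - \frac{1}{12688} - 21279 = - \frac{269987953}{12688}$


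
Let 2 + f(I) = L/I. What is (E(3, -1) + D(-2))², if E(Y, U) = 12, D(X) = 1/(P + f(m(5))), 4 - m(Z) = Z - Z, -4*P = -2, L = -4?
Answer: 3364/25 ≈ 134.56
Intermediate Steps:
P = ½ (P = -¼*(-2) = ½ ≈ 0.50000)
m(Z) = 4 (m(Z) = 4 - (Z - Z) = 4 - 1*0 = 4 + 0 = 4)
f(I) = -2 - 4/I
D(X) = -⅖ (D(X) = 1/(½ + (-2 - 4/4)) = 1/(½ + (-2 - 4*¼)) = 1/(½ + (-2 - 1)) = 1/(½ - 3) = 1/(-5/2) = -⅖)
(E(3, -1) + D(-2))² = (12 - ⅖)² = (58/5)² = 3364/25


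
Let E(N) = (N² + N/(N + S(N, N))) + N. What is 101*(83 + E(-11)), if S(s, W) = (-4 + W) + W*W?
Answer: 1850724/95 ≈ 19481.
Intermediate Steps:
S(s, W) = -4 + W + W² (S(s, W) = (-4 + W) + W² = -4 + W + W²)
E(N) = N + N² + N/(-4 + N² + 2*N) (E(N) = (N² + N/(N + (-4 + N + N²))) + N = (N² + N/(-4 + N² + 2*N)) + N = N + N² + N/(-4 + N² + 2*N))
101*(83 + E(-11)) = 101*(83 - 11*(-3 + (-11)³ - 2*(-11) + 3*(-11)²)/(-4 + (-11)² + 2*(-11))) = 101*(83 - 11*(-3 - 1331 + 22 + 3*121)/(-4 + 121 - 22)) = 101*(83 - 11*(-3 - 1331 + 22 + 363)/95) = 101*(83 - 11*1/95*(-949)) = 101*(83 + 10439/95) = 101*(18324/95) = 1850724/95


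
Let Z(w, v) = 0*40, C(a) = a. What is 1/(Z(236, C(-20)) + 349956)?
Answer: 1/349956 ≈ 2.8575e-6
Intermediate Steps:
Z(w, v) = 0
1/(Z(236, C(-20)) + 349956) = 1/(0 + 349956) = 1/349956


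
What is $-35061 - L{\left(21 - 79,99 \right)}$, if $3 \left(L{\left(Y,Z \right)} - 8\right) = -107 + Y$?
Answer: $-35014$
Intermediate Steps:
$L{\left(Y,Z \right)} = - \frac{83}{3} + \frac{Y}{3}$ ($L{\left(Y,Z \right)} = 8 + \frac{-107 + Y}{3} = 8 + \left(- \frac{107}{3} + \frac{Y}{3}\right) = - \frac{83}{3} + \frac{Y}{3}$)
$-35061 - L{\left(21 - 79,99 \right)} = -35061 - \left(- \frac{83}{3} + \frac{21 - 79}{3}\right) = -35061 - \left(- \frac{83}{3} + \frac{1}{3} \left(-58\right)\right) = -35061 - \left(- \frac{83}{3} - \frac{58}{3}\right) = -35061 - -47 = -35061 + 47 = -35014$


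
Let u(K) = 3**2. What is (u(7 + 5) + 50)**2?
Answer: 3481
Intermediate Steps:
u(K) = 9
(u(7 + 5) + 50)**2 = (9 + 50)**2 = 59**2 = 3481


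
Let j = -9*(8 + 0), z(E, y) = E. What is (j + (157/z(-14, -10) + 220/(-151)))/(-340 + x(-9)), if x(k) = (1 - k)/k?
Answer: 322191/1297996 ≈ 0.24822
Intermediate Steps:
x(k) = (1 - k)/k
j = -72 (j = -9*8 = -72)
(j + (157/z(-14, -10) + 220/(-151)))/(-340 + x(-9)) = (-72 + (157/(-14) + 220/(-151)))/(-340 + (1 - 1*(-9))/(-9)) = (-72 + (157*(-1/14) + 220*(-1/151)))/(-340 - (1 + 9)/9) = (-72 + (-157/14 - 220/151))/(-340 - 1/9*10) = (-72 - 26787/2114)/(-340 - 10/9) = -178995/(2114*(-3070/9)) = -178995/2114*(-9/3070) = 322191/1297996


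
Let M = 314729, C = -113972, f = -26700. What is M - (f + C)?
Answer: 455401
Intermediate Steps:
M - (f + C) = 314729 - (-26700 - 113972) = 314729 - 1*(-140672) = 314729 + 140672 = 455401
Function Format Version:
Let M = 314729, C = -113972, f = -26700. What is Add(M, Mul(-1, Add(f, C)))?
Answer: 455401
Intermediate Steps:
Add(M, Mul(-1, Add(f, C))) = Add(314729, Mul(-1, Add(-26700, -113972))) = Add(314729, Mul(-1, -140672)) = Add(314729, 140672) = 455401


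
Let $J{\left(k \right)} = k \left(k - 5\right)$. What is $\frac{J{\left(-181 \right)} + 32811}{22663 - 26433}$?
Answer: $- \frac{66477}{3770} \approx -17.633$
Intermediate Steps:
$J{\left(k \right)} = k \left(-5 + k\right)$
$\frac{J{\left(-181 \right)} + 32811}{22663 - 26433} = \frac{- 181 \left(-5 - 181\right) + 32811}{22663 - 26433} = \frac{\left(-181\right) \left(-186\right) + 32811}{-3770} = \left(33666 + 32811\right) \left(- \frac{1}{3770}\right) = 66477 \left(- \frac{1}{3770}\right) = - \frac{66477}{3770}$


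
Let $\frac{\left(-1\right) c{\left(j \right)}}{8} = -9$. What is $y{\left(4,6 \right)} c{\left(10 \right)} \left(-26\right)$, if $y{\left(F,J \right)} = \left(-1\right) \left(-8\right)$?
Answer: $-14976$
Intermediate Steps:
$c{\left(j \right)} = 72$ ($c{\left(j \right)} = \left(-8\right) \left(-9\right) = 72$)
$y{\left(F,J \right)} = 8$
$y{\left(4,6 \right)} c{\left(10 \right)} \left(-26\right) = 8 \cdot 72 \left(-26\right) = 576 \left(-26\right) = -14976$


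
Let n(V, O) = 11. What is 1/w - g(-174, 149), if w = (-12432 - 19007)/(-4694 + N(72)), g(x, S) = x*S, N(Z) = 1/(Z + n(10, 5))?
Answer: 67652653263/2609437 ≈ 25926.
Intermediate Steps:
N(Z) = 1/(11 + Z) (N(Z) = 1/(Z + 11) = 1/(11 + Z))
g(x, S) = S*x
w = 2609437/389601 (w = (-12432 - 19007)/(-4694 + 1/(11 + 72)) = -31439/(-4694 + 1/83) = -31439/(-389601/83) = -31439*(-83/389601) = 2609437/389601 ≈ 6.6977)
1/w - g(-174, 149) = 1/(2609437/389601) - 149*(-174) = 389601/2609437 - 1*(-25926) = 389601/2609437 + 25926 = 67652653263/2609437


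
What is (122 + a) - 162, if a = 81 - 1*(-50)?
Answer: 91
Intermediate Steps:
a = 131 (a = 81 + 50 = 131)
(122 + a) - 162 = (122 + 131) - 162 = 253 - 162 = 91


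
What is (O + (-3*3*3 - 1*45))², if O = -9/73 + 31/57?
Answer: 88709856964/17313921 ≈ 5123.6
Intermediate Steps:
O = 1750/4161 (O = -9*1/73 + 31*(1/57) = -9/73 + 31/57 = 1750/4161 ≈ 0.42057)
(O + (-3*3*3 - 1*45))² = (1750/4161 + (-3*3*3 - 1*45))² = (1750/4161 + (-9*3 - 45))² = (1750/4161 + (-27 - 45))² = (1750/4161 - 72)² = (-297842/4161)² = 88709856964/17313921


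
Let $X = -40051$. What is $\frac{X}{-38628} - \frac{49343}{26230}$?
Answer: $- \frac{427741837}{506606220} \approx -0.84433$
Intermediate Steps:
$\frac{X}{-38628} - \frac{49343}{26230} = - \frac{40051}{-38628} - \frac{49343}{26230} = \left(-40051\right) \left(- \frac{1}{38628}\right) - \frac{49343}{26230} = \frac{40051}{38628} - \frac{49343}{26230} = - \frac{427741837}{506606220}$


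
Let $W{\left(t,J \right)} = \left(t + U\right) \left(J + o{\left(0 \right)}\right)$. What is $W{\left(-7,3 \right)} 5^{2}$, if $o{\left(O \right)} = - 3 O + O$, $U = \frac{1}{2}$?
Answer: $- \frac{975}{2} \approx -487.5$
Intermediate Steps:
$U = \frac{1}{2} \approx 0.5$
$o{\left(O \right)} = - 2 O$
$W{\left(t,J \right)} = J \left(\frac{1}{2} + t\right)$ ($W{\left(t,J \right)} = \left(t + \frac{1}{2}\right) \left(J - 0\right) = \left(\frac{1}{2} + t\right) \left(J + 0\right) = \left(\frac{1}{2} + t\right) J = J \left(\frac{1}{2} + t\right)$)
$W{\left(-7,3 \right)} 5^{2} = 3 \left(\frac{1}{2} - 7\right) 5^{2} = 3 \left(- \frac{13}{2}\right) 25 = \left(- \frac{39}{2}\right) 25 = - \frac{975}{2}$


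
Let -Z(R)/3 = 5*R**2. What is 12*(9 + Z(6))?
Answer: -6372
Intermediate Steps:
Z(R) = -15*R**2
12*(9 + Z(6)) = 12*(9 - 15*6**2) = 12*(9 - 15*36) = 12*(9 - 540) = 12*(-531) = -6372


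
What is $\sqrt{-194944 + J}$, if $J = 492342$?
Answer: $\sqrt{297398} \approx 545.34$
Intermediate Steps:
$\sqrt{-194944 + J} = \sqrt{-194944 + 492342} = \sqrt{297398}$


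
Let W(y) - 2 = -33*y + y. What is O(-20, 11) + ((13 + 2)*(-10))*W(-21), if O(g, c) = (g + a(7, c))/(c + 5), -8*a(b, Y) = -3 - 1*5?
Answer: -1617619/16 ≈ -1.0110e+5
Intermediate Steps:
a(b, Y) = 1 (a(b, Y) = -(-3 - 1*5)/8 = -(-3 - 5)/8 = -⅛*(-8) = 1)
W(y) = 2 - 32*y (W(y) = 2 + (-33*y + y) = 2 - 32*y)
O(g, c) = (1 + g)/(5 + c) (O(g, c) = (g + 1)/(c + 5) = (1 + g)/(5 + c))
O(-20, 11) + ((13 + 2)*(-10))*W(-21) = (1 - 20)/(5 + 11) + ((13 + 2)*(-10))*(2 - 32*(-21)) = -19/16 + (15*(-10))*(2 + 672) = (1/16)*(-19) - 150*674 = -19/16 - 101100 = -1617619/16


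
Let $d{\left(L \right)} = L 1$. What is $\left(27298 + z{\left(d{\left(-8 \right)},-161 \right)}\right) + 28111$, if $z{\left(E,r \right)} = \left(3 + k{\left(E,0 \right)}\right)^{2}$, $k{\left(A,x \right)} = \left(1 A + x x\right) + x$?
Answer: $55434$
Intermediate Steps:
$d{\left(L \right)} = L$
$k{\left(A,x \right)} = A + x + x^{2}$ ($k{\left(A,x \right)} = \left(A + x^{2}\right) + x = A + x + x^{2}$)
$z{\left(E,r \right)} = \left(3 + E\right)^{2}$ ($z{\left(E,r \right)} = \left(3 + \left(E + 0 + 0^{2}\right)\right)^{2} = \left(3 + \left(E + 0 + 0\right)\right)^{2} = \left(3 + E\right)^{2}$)
$\left(27298 + z{\left(d{\left(-8 \right)},-161 \right)}\right) + 28111 = \left(27298 + \left(3 - 8\right)^{2}\right) + 28111 = \left(27298 + \left(-5\right)^{2}\right) + 28111 = \left(27298 + 25\right) + 28111 = 27323 + 28111 = 55434$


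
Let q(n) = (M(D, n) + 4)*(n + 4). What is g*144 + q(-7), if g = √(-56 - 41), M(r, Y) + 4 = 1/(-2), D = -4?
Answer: 3/2 + 144*I*√97 ≈ 1.5 + 1418.2*I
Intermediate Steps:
M(r, Y) = -9/2 (M(r, Y) = -4 + 1/(-2) = -4 - ½ = -9/2)
q(n) = -2 - n/2 (q(n) = (-9/2 + 4)*(n + 4) = -(4 + n)/2 = -2 - n/2)
g = I*√97 (g = √(-97) = I*√97 ≈ 9.8489*I)
g*144 + q(-7) = (I*√97)*144 + (-2 - ½*(-7)) = 144*I*√97 + (-2 + 7/2) = 144*I*√97 + 3/2 = 3/2 + 144*I*√97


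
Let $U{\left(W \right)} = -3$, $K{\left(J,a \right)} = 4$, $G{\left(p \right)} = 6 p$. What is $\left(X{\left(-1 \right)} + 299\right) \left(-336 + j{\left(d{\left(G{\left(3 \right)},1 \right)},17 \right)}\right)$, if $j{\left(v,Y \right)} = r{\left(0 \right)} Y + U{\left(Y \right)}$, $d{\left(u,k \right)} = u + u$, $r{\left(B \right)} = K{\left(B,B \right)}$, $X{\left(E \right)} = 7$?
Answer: $-82926$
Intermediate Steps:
$r{\left(B \right)} = 4$
$d{\left(u,k \right)} = 2 u$
$j{\left(v,Y \right)} = -3 + 4 Y$ ($j{\left(v,Y \right)} = 4 Y - 3 = -3 + 4 Y$)
$\left(X{\left(-1 \right)} + 299\right) \left(-336 + j{\left(d{\left(G{\left(3 \right)},1 \right)},17 \right)}\right) = \left(7 + 299\right) \left(-336 + \left(-3 + 4 \cdot 17\right)\right) = 306 \left(-336 + \left(-3 + 68\right)\right) = 306 \left(-336 + 65\right) = 306 \left(-271\right) = -82926$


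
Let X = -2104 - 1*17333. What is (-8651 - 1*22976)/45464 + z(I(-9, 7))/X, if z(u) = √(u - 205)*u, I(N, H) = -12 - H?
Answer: -31627/45464 + 4*I*√14/1023 ≈ -0.69565 + 0.01463*I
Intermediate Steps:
X = -19437 (X = -2104 - 17333 = -19437)
z(u) = u*√(-205 + u) (z(u) = √(-205 + u)*u = u*√(-205 + u))
(-8651 - 1*22976)/45464 + z(I(-9, 7))/X = (-8651 - 1*22976)/45464 + ((-12 - 1*7)*√(-205 + (-12 - 1*7)))/(-19437) = (-8651 - 22976)*(1/45464) + ((-12 - 7)*√(-205 + (-12 - 7)))*(-1/19437) = -31627*1/45464 - 19*√(-205 - 19)*(-1/19437) = -31627/45464 - 76*I*√14*(-1/19437) = -31627/45464 + 4*I*√14/1023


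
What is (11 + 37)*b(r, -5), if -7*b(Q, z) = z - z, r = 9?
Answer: 0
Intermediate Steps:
b(Q, z) = 0 (b(Q, z) = -(z - z)/7 = -1/7*0 = 0)
(11 + 37)*b(r, -5) = (11 + 37)*0 = 48*0 = 0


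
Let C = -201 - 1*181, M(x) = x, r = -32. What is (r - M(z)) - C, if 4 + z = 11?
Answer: 343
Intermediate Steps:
z = 7 (z = -4 + 11 = 7)
C = -382 (C = -201 - 181 = -382)
(r - M(z)) - C = (-32 - 1*7) - 1*(-382) = (-32 - 7) + 382 = -39 + 382 = 343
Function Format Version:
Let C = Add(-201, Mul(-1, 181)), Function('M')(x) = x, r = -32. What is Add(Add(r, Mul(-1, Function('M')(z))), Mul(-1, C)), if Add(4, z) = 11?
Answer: 343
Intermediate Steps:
z = 7 (z = Add(-4, 11) = 7)
C = -382 (C = Add(-201, -181) = -382)
Add(Add(r, Mul(-1, Function('M')(z))), Mul(-1, C)) = Add(Add(-32, Mul(-1, 7)), Mul(-1, -382)) = Add(Add(-32, -7), 382) = Add(-39, 382) = 343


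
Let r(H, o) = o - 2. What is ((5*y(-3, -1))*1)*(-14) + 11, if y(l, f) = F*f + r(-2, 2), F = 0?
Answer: 11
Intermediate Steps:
r(H, o) = -2 + o
y(l, f) = 0 (y(l, f) = 0*f + (-2 + 2) = 0 + 0 = 0)
((5*y(-3, -1))*1)*(-14) + 11 = ((5*0)*1)*(-14) + 11 = (0*1)*(-14) + 11 = 0*(-14) + 11 = 0 + 11 = 11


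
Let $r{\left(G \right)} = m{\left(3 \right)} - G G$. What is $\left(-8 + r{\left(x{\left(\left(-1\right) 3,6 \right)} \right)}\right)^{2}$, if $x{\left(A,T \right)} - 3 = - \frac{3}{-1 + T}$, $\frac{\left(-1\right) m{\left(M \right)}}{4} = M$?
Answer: $\frac{414736}{625} \approx 663.58$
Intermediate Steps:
$m{\left(M \right)} = - 4 M$
$x{\left(A,T \right)} = 3 - \frac{3}{-1 + T}$
$r{\left(G \right)} = -12 - G^{2}$ ($r{\left(G \right)} = \left(-4\right) 3 - G G = -12 - G^{2}$)
$\left(-8 + r{\left(x{\left(\left(-1\right) 3,6 \right)} \right)}\right)^{2} = \left(-8 - \left(12 + \left(\frac{3 \left(-2 + 6\right)}{-1 + 6}\right)^{2}\right)\right)^{2} = \left(-8 - \left(12 + \left(3 \cdot \frac{1}{5} \cdot 4\right)^{2}\right)\right)^{2} = \left(-8 - \frac{444}{25}\right)^{2} = \left(- \frac{644}{25}\right)^{2} = \frac{414736}{625}$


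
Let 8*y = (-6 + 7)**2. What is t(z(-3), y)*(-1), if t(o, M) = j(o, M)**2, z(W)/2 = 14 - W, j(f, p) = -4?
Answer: -16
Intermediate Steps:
z(W) = 28 - 2*W (z(W) = 2*(14 - W) = 28 - 2*W)
y = 1/8 (y = (-6 + 7)**2/8 = (1/8)*1**2 = (1/8)*1 = 1/8 ≈ 0.12500)
t(o, M) = 16 (t(o, M) = (-4)**2 = 16)
t(z(-3), y)*(-1) = 16*(-1) = -16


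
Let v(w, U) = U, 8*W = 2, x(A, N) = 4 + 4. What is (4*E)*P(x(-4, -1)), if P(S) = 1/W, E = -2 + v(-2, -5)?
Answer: -112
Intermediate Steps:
x(A, N) = 8
W = ¼ (W = (⅛)*2 = ¼ ≈ 0.25000)
E = -7 (E = -2 - 5 = -7)
P(S) = 4 (P(S) = 1/(¼) = 4)
(4*E)*P(x(-4, -1)) = (4*(-7))*4 = -28*4 = -112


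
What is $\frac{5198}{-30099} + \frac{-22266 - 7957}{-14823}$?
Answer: $\frac{277544041}{148719159} \approx 1.8662$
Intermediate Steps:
$\frac{5198}{-30099} + \frac{-22266 - 7957}{-14823} = 5198 \left(- \frac{1}{30099}\right) + \left(-22266 - 7957\right) \left(- \frac{1}{14823}\right) = - \frac{5198}{30099} - - \frac{30223}{14823} = - \frac{5198}{30099} + \frac{30223}{14823} = \frac{277544041}{148719159}$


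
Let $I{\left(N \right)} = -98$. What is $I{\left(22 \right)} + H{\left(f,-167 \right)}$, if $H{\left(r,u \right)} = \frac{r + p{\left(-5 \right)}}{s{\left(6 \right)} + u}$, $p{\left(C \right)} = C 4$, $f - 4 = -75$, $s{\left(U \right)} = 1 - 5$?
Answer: $- \frac{16667}{171} \approx -97.468$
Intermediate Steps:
$s{\left(U \right)} = -4$ ($s{\left(U \right)} = 1 - 5 = -4$)
$f = -71$ ($f = 4 - 75 = -71$)
$p{\left(C \right)} = 4 C$
$H{\left(r,u \right)} = \frac{-20 + r}{-4 + u}$ ($H{\left(r,u \right)} = \frac{r + 4 \left(-5\right)}{-4 + u} = \frac{r - 20}{-4 + u} = \frac{-20 + r}{-4 + u}$)
$I{\left(22 \right)} + H{\left(f,-167 \right)} = -98 + \frac{-20 - 71}{-4 - 167} = -98 + \frac{1}{-171} \left(-91\right) = -98 - - \frac{91}{171} = -98 + \frac{91}{171} = - \frac{16667}{171}$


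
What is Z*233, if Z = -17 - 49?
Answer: -15378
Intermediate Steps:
Z = -66
Z*233 = -66*233 = -15378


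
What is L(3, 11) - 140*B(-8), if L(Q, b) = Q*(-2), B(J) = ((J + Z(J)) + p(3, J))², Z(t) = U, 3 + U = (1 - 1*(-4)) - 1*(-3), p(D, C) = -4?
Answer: -6866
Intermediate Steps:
U = 5 (U = -3 + ((1 - 1*(-4)) - 1*(-3)) = -3 + ((1 + 4) + 3) = -3 + (5 + 3) = -3 + 8 = 5)
Z(t) = 5
B(J) = (1 + J)² (B(J) = ((J + 5) - 4)² = ((5 + J) - 4)² = (1 + J)²)
L(Q, b) = -2*Q
L(3, 11) - 140*B(-8) = -2*3 - 140*(1 - 8)² = -6 - 140*(-7)² = -6 - 140*49 = -6 - 6860 = -6866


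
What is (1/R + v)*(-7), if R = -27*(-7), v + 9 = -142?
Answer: 28538/27 ≈ 1057.0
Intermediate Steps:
v = -151 (v = -9 - 142 = -151)
R = 189
(1/R + v)*(-7) = (1/189 - 151)*(-7) = -28538/189*(-7) = 28538/27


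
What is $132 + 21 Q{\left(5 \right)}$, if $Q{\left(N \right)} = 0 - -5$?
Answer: $237$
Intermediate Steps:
$Q{\left(N \right)} = 5$ ($Q{\left(N \right)} = 0 + 5 = 5$)
$132 + 21 Q{\left(5 \right)} = 132 + 21 \cdot 5 = 132 + 105 = 237$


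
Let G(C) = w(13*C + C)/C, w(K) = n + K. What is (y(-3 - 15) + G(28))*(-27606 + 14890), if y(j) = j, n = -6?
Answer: 375122/7 ≈ 53589.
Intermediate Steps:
w(K) = -6 + K
G(C) = (-6 + 14*C)/C (G(C) = (-6 + (13*C + C))/C = (-6 + 14*C)/C)
(y(-3 - 15) + G(28))*(-27606 + 14890) = ((-3 - 15) + (14 - 6/28))*(-27606 + 14890) = (-18 + (14 - 6*1/28))*(-12716) = (-18 + (14 - 3/14))*(-12716) = (-18 + 193/14)*(-12716) = -59/14*(-12716) = 375122/7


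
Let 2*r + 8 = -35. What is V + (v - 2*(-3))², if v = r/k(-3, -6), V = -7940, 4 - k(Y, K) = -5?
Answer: -2568335/324 ≈ -7927.0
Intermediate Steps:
k(Y, K) = 9 (k(Y, K) = 4 - 1*(-5) = 4 + 5 = 9)
r = -43/2 (r = -4 + (½)*(-35) = -4 - 35/2 = -43/2 ≈ -21.500)
v = -43/18 (v = -43/2/9 = -43/2*⅑ = -43/18 ≈ -2.3889)
V + (v - 2*(-3))² = -7940 + (-43/18 - 2*(-3))² = -7940 + (-43/18 + 6)² = -7940 + (65/18)² = -7940 + 4225/324 = -2568335/324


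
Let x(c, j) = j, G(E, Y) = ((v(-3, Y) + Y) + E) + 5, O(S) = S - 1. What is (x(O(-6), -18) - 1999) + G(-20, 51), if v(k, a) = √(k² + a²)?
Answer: -1981 + 3*√290 ≈ -1929.9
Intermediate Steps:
O(S) = -1 + S
v(k, a) = √(a² + k²)
G(E, Y) = 5 + E + Y + √(9 + Y²) (G(E, Y) = ((√(Y² + (-3)²) + Y) + E) + 5 = ((√(Y² + 9) + Y) + E) + 5 = ((√(9 + Y²) + Y) + E) + 5 = ((Y + √(9 + Y²)) + E) + 5 = (E + Y + √(9 + Y²)) + 5 = 5 + E + Y + √(9 + Y²))
(x(O(-6), -18) - 1999) + G(-20, 51) = (-18 - 1999) + (5 - 20 + 51 + √(9 + 51²)) = -2017 + (5 - 20 + 51 + √(9 + 2601)) = -2017 + (5 - 20 + 51 + √2610) = -2017 + (5 - 20 + 51 + 3*√290) = -2017 + (36 + 3*√290) = -1981 + 3*√290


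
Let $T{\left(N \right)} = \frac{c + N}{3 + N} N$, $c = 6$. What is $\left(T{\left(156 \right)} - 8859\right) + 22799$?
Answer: $\frac{747244}{53} \approx 14099.0$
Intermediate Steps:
$T{\left(N \right)} = \frac{N \left(6 + N\right)}{3 + N}$ ($T{\left(N \right)} = \frac{6 + N}{3 + N} N = \frac{N \left(6 + N\right)}{3 + N}$)
$\left(T{\left(156 \right)} - 8859\right) + 22799 = \left(\frac{156 \left(6 + 156\right)}{3 + 156} - 8859\right) + 22799 = \left(156 \cdot \frac{1}{159} \cdot 162 - 8859\right) + 22799 = \left(\frac{8424}{53} - 8859\right) + 22799 = - \frac{461103}{53} + 22799 = \frac{747244}{53}$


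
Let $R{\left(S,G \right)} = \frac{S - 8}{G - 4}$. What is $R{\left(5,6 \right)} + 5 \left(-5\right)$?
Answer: $- \frac{53}{2} \approx -26.5$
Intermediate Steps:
$R{\left(S,G \right)} = \frac{-8 + S}{-4 + G}$ ($R{\left(S,G \right)} = \frac{S - 8}{-4 + G} = \frac{-8 + S}{-4 + G}$)
$R{\left(5,6 \right)} + 5 \left(-5\right) = \frac{-8 + 5}{-4 + 6} + 5 \left(-5\right) = \frac{1}{2} \left(-3\right) - 25 = - \frac{3}{2} - 25 = - \frac{53}{2}$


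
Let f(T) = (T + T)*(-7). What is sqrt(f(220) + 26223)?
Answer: sqrt(23143) ≈ 152.13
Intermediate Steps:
f(T) = -14*T (f(T) = (2*T)*(-7) = -14*T)
sqrt(f(220) + 26223) = sqrt(-14*220 + 26223) = sqrt(-3080 + 26223) = sqrt(23143)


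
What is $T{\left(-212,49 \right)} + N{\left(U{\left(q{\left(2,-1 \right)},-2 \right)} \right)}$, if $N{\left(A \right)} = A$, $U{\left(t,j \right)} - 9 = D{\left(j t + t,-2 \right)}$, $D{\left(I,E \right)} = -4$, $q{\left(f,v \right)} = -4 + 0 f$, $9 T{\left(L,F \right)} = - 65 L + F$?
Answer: $\frac{13874}{9} \approx 1541.6$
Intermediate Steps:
$T{\left(L,F \right)} = - \frac{65 L}{9} + \frac{F}{9}$ ($T{\left(L,F \right)} = \frac{- 65 L + F}{9} = \frac{F - 65 L}{9} = - \frac{65 L}{9} + \frac{F}{9}$)
$q{\left(f,v \right)} = -4$ ($q{\left(f,v \right)} = -4 + 0 = -4$)
$U{\left(t,j \right)} = 5$ ($U{\left(t,j \right)} = 9 - 4 = 5$)
$T{\left(-212,49 \right)} + N{\left(U{\left(q{\left(2,-1 \right)},-2 \right)} \right)} = \left(\left(- \frac{65}{9}\right) \left(-212\right) + \frac{1}{9} \cdot 49\right) + 5 = \left(\frac{13780}{9} + \frac{49}{9}\right) + 5 = \frac{13829}{9} + 5 = \frac{13874}{9}$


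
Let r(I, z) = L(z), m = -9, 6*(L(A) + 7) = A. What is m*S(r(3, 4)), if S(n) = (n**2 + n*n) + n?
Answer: -665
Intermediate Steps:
L(A) = -7 + A/6
r(I, z) = -7 + z/6
S(n) = n + 2*n**2 (S(n) = (n**2 + n**2) + n = 2*n**2 + n = n + 2*n**2)
m*S(r(3, 4)) = -9*(-7 + (1/6)*4)*(1 + 2*(-7 + (1/6)*4)) = -9*(-7 + 2/3)*(1 + 2*(-7 + 2/3)) = -(-57)*(1 + 2*(-19/3)) = -(-57)*(1 - 38/3) = -(-57)*(-35)/3 = -9*665/9 = -665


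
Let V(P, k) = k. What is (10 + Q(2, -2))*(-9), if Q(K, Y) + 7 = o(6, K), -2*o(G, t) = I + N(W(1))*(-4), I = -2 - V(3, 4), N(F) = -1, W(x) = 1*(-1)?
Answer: -36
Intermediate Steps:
W(x) = -1
I = -6 (I = -2 - 1*4 = -2 - 4 = -6)
o(G, t) = 1 (o(G, t) = -(-6 - 1*(-4))/2 = -(-6 + 4)/2 = -½*(-2) = 1)
Q(K, Y) = -6 (Q(K, Y) = -7 + 1 = -6)
(10 + Q(2, -2))*(-9) = (10 - 6)*(-9) = 4*(-9) = -36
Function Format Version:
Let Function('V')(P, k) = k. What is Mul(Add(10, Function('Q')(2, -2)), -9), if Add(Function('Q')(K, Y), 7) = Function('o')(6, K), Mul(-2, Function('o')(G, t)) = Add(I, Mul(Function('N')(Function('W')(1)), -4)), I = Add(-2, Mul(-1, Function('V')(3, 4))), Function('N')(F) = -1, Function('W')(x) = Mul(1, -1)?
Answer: -36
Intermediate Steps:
Function('W')(x) = -1
I = -6 (I = Add(-2, Mul(-1, 4)) = Add(-2, -4) = -6)
Function('o')(G, t) = 1 (Function('o')(G, t) = Mul(Rational(-1, 2), Add(-6, Mul(-1, -4))) = Mul(Rational(-1, 2), Add(-6, 4)) = Mul(Rational(-1, 2), -2) = 1)
Function('Q')(K, Y) = -6 (Function('Q')(K, Y) = Add(-7, 1) = -6)
Mul(Add(10, Function('Q')(2, -2)), -9) = Mul(Add(10, -6), -9) = Mul(4, -9) = -36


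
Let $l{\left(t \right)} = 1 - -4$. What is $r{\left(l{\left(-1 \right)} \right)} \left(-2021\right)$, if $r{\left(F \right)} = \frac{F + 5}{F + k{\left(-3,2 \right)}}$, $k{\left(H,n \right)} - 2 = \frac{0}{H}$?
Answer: $- \frac{20210}{7} \approx -2887.1$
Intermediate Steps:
$k{\left(H,n \right)} = 2$ ($k{\left(H,n \right)} = 2 + \frac{0}{H} = 2 + 0 = 2$)
$l{\left(t \right)} = 5$ ($l{\left(t \right)} = 1 + 4 = 5$)
$r{\left(F \right)} = \frac{5 + F}{2 + F}$ ($r{\left(F \right)} = \frac{F + 5}{F + 2} = \frac{5 + F}{2 + F}$)
$r{\left(l{\left(-1 \right)} \right)} \left(-2021\right) = \frac{5 + 5}{2 + 5} \left(-2021\right) = \frac{1}{7} \cdot 10 \left(-2021\right) = \frac{10}{7} \left(-2021\right) = - \frac{20210}{7}$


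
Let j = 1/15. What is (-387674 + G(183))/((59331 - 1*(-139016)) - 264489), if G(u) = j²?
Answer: 87226649/14881950 ≈ 5.8612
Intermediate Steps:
j = 1/15 ≈ 0.066667
G(u) = 1/225 (G(u) = (1/15)² = 1/225)
(-387674 + G(183))/((59331 - 1*(-139016)) - 264489) = (-387674 + 1/225)/((59331 - 1*(-139016)) - 264489) = -87226649/(225*((59331 + 139016) - 264489)) = -87226649/(225*(198347 - 264489)) = -87226649/225/(-66142) = -87226649/225*(-1/66142) = 87226649/14881950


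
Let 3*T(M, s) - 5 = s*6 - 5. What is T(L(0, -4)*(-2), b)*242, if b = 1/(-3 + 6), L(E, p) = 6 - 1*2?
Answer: 484/3 ≈ 161.33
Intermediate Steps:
L(E, p) = 4 (L(E, p) = 6 - 2 = 4)
b = 1/3 ≈ 0.33333
T(M, s) = 2*s (T(M, s) = 5/3 + (s*6 - 5)/3 = 5/3 + (6*s - 5)/3 = 5/3 + (-5 + 6*s)/3 = 5/3 + (-5/3 + 2*s) = 2*s)
T(L(0, -4)*(-2), b)*242 = (2*(1/3))*242 = (2/3)*242 = 484/3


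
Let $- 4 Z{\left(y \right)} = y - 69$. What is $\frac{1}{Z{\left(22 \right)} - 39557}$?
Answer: $- \frac{4}{158181} \approx -2.5287 \cdot 10^{-5}$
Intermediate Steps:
$Z{\left(y \right)} = \frac{69}{4} - \frac{y}{4}$ ($Z{\left(y \right)} = - \frac{y - 69}{4} = - \frac{-69 + y}{4} = \frac{69}{4} - \frac{y}{4}$)
$\frac{1}{Z{\left(22 \right)} - 39557} = \frac{1}{\left(\frac{69}{4} - \frac{11}{2}\right) - 39557} = \frac{1}{\frac{47}{4} - 39557} = \frac{1}{- \frac{158181}{4}} = - \frac{4}{158181}$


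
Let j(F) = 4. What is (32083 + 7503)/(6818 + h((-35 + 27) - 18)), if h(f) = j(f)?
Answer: 19793/3411 ≈ 5.8027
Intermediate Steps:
h(f) = 4
(32083 + 7503)/(6818 + h((-35 + 27) - 18)) = (32083 + 7503)/(6818 + 4) = 39586/6822 = 39586*(1/6822) = 19793/3411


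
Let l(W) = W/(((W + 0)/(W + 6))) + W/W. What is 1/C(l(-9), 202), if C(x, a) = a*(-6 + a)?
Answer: 1/39592 ≈ 2.5258e-5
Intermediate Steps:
l(W) = 7 + W (l(W) = W/((W/(6 + W))) + 1 = W*((6 + W)/W) + 1 = (6 + W) + 1 = 7 + W)
1/C(l(-9), 202) = 1/(202*(-6 + 202)) = 1/(202*196) = 1/39592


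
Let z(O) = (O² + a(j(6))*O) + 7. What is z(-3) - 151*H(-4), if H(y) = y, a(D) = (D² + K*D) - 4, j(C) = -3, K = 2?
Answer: 623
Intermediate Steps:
a(D) = -4 + D² + 2*D (a(D) = (D² + 2*D) - 4 = -4 + D² + 2*D)
z(O) = 7 + O² - O (z(O) = (O² + (-4 + (-3)² + 2*(-3))*O) + 7 = (O² + (-4 + 9 - 6)*O) + 7 = (O² - O) + 7 = 7 + O² - O)
z(-3) - 151*H(-4) = (7 + (-3)² - 1*(-3)) - 151*(-4) = (7 + 9 + 3) + 604 = 19 + 604 = 623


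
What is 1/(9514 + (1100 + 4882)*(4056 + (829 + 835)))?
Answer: 1/34226554 ≈ 2.9217e-8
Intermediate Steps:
1/(9514 + (1100 + 4882)*(4056 + (829 + 835))) = 1/(9514 + 5982*(4056 + 1664)) = 1/(9514 + 5982*5720) = 1/(9514 + 34217040) = 1/34226554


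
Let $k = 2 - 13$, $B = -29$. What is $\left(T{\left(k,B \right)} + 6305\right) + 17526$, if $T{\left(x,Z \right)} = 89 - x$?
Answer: $23931$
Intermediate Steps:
$k = -11$
$\left(T{\left(k,B \right)} + 6305\right) + 17526 = \left(\left(89 - -11\right) + 6305\right) + 17526 = \left(\left(89 + 11\right) + 6305\right) + 17526 = \left(100 + 6305\right) + 17526 = 6405 + 17526 = 23931$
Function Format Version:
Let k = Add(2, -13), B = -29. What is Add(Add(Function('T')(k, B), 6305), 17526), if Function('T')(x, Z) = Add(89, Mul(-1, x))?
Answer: 23931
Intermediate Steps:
k = -11
Add(Add(Function('T')(k, B), 6305), 17526) = Add(Add(Add(89, Mul(-1, -11)), 6305), 17526) = Add(Add(Add(89, 11), 6305), 17526) = Add(Add(100, 6305), 17526) = Add(6405, 17526) = 23931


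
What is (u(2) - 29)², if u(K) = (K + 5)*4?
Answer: 1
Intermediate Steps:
u(K) = 20 + 4*K (u(K) = (5 + K)*4 = 20 + 4*K)
(u(2) - 29)² = ((20 + 4*2) - 29)² = ((20 + 8) - 29)² = (28 - 29)² = (-1)² = 1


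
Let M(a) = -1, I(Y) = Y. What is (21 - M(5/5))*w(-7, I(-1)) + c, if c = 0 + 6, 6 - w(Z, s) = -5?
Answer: 248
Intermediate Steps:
w(Z, s) = 11 (w(Z, s) = 6 - 1*(-5) = 6 + 5 = 11)
c = 6
(21 - M(5/5))*w(-7, I(-1)) + c = (21 - 1*(-1))*11 + 6 = (21 + 1)*11 + 6 = 22*11 + 6 = 242 + 6 = 248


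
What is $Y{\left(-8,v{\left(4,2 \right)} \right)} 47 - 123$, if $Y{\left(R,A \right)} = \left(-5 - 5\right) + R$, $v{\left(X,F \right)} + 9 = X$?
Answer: $-969$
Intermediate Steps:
$v{\left(X,F \right)} = -9 + X$
$Y{\left(R,A \right)} = -10 + R$
$Y{\left(-8,v{\left(4,2 \right)} \right)} 47 - 123 = \left(-10 - 8\right) 47 - 123 = \left(-18\right) 47 - 123 = -846 - 123 = -969$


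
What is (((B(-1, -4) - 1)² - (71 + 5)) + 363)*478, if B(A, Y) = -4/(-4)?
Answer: 137186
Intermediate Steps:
B(A, Y) = 1 (B(A, Y) = -4*(-¼) = 1)
(((B(-1, -4) - 1)² - (71 + 5)) + 363)*478 = (((1 - 1)² - (71 + 5)) + 363)*478 = ((0² - 1*76) + 363)*478 = ((0 - 76) + 363)*478 = (-76 + 363)*478 = 287*478 = 137186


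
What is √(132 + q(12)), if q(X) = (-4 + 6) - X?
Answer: √122 ≈ 11.045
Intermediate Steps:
q(X) = 2 - X
√(132 + q(12)) = √(132 + (2 - 1*12)) = √(132 + (2 - 12)) = √(132 - 10) = √122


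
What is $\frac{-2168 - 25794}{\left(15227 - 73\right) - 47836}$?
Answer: $\frac{13981}{16341} \approx 0.85558$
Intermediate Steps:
$\frac{-2168 - 25794}{\left(15227 - 73\right) - 47836} = - \frac{27962}{15154 - 47836} = - \frac{27962}{-32682} = \left(-27962\right) \left(- \frac{1}{32682}\right) = \frac{13981}{16341}$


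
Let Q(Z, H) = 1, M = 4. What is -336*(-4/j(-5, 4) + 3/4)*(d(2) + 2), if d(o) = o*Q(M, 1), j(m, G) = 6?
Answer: -112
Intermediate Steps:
d(o) = o (d(o) = o*1 = o)
-336*(-4/j(-5, 4) + 3/4)*(d(2) + 2) = -336*(-4/6 + 3/4)*(2 + 2) = -336*(-4*⅙ + 3*(¼))*4 = -336*(-⅔ + ¾)*4 = -28*4 = -336*⅓ = -112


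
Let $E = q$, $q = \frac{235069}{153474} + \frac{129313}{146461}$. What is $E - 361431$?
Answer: $- \frac{8124175664756363}{22477955514} \approx -3.6143 \cdot 10^{5}$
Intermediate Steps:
$q = \frac{54274624171}{22477955514}$ ($q = 235069 \cdot \frac{1}{153474} + 129313 \cdot \frac{1}{146461} = \frac{235069}{153474} + \frac{129313}{146461} = \frac{54274624171}{22477955514} \approx 2.4146$)
$E = \frac{54274624171}{22477955514} \approx 2.4146$
$E - 361431 = \frac{54274624171}{22477955514} - 361431 = - \frac{8124175664756363}{22477955514}$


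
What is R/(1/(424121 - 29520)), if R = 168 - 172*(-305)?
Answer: 20767061428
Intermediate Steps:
R = 52628 (R = 168 + 52460 = 52628)
R/(1/(424121 - 29520)) = 52628/(1/(424121 - 29520)) = 52628/(1/394601) = 52628*394601 = 20767061428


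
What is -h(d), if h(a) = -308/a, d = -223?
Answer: -308/223 ≈ -1.3812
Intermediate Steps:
-h(d) = -(-308)/(-223) = -(-308)*(-1)/223 = -1*308/223 = -308/223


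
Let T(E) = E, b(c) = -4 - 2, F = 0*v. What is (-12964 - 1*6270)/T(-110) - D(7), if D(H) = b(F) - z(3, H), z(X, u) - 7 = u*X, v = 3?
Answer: 11487/55 ≈ 208.85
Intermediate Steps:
z(X, u) = 7 + X*u (z(X, u) = 7 + u*X = 7 + X*u)
F = 0 (F = 0*3 = 0)
b(c) = -6
D(H) = -13 - 3*H (D(H) = -6 - (7 + 3*H) = -6 + (-7 - 3*H) = -13 - 3*H)
(-12964 - 1*6270)/T(-110) - D(7) = (-12964 - 1*6270)/(-110) - (-13 - 3*7) = (-12964 - 6270)*(-1/110) - (-13 - 21) = -19234*(-1/110) - 1*(-34) = 9617/55 + 34 = 11487/55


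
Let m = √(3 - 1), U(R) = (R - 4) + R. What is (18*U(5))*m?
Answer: 108*√2 ≈ 152.74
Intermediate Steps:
U(R) = -4 + 2*R (U(R) = (-4 + R) + R = -4 + 2*R)
m = √2 ≈ 1.4142
(18*U(5))*m = (18*(-4 + 2*5))*√2 = (18*(-4 + 10))*√2 = (18*6)*√2 = 108*√2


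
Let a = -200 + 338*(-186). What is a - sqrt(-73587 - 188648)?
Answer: -63068 - I*sqrt(262235) ≈ -63068.0 - 512.09*I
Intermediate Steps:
a = -63068 (a = -200 - 62868 = -63068)
a - sqrt(-73587 - 188648) = -63068 - sqrt(-73587 - 188648) = -63068 - sqrt(-262235) = -63068 - I*sqrt(262235)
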